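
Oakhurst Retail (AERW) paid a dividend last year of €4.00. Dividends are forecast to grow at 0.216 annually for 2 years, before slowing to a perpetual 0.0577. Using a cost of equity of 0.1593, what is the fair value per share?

€54.41

Two-stage DDM. Project D₁…D_2 at 0.216, terminal growth 0.0577, discount at r = 0.1593.
D_1 = 4.8640
D_2 = 5.9146
Terminal value at t=2: TV = D_3/(r−g) = 6.2559/(0.1593−0.0577) = 61.5738
P₀ = 4.8640/(1+0.1593)^1 + 5.9146/(1+0.1593)^2 + 61.5738/(1+0.1593)^2 = 54.4111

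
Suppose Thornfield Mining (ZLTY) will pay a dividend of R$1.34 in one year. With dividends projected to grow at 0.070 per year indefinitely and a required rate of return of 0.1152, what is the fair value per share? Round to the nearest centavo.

Gordon growth model: P₀ = D₁/(r − g), with D₁ = 1.34 given directly.
P₀ = 1.3400 / (0.1152 − 0.07) = 1.3400 / 0.0452 = 29.6460

R$29.65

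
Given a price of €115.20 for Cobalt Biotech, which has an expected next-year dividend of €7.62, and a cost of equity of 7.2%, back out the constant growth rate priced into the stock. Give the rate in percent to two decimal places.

From P₀ = D₁/(r − g), the implied growth is g = r − D₁/P₀.
g = 0.072 − 7.62/115.20 = 0.072 − 0.06615 = 0.00585

0.59%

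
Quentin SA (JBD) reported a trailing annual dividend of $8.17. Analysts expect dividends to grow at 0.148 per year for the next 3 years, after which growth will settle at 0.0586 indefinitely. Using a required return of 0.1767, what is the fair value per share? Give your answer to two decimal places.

Two-stage DDM. Project D₁…D_3 at 0.148, terminal growth 0.0586, discount at r = 0.1767.
D_1 = 9.3792
D_2 = 10.7673
D_3 = 12.3608
Terminal value at t=3: TV = D_4/(r−g) = 13.0852/(0.1767−0.0586) = 110.7974
P₀ = 9.3792/(1+0.1767)^1 + 10.7673/(1+0.1767)^2 + 12.3608/(1+0.1767)^3 + 110.7974/(1+0.1767)^3 = 91.3374

$91.34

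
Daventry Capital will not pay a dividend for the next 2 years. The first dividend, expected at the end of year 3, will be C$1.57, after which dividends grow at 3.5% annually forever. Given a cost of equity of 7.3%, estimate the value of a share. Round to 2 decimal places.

Deferred-dividend DDM. At t=2 the remaining stream is a growing perpetuity with first payment D_3 = 1.57.
V_2 = D_3/(r−g) = 1.57/(0.073−0.035) = 41.3158
P₀ = V_2/(1+r)^2 = 41.3158/(1+0.073)^2 = 35.8853

C$35.89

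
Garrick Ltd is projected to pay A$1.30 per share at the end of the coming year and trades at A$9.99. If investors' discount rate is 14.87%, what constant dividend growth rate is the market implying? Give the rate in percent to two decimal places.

1.86%

From P₀ = D₁/(r − g), the implied growth is g = r − D₁/P₀.
g = 0.1487 − 1.30/9.99 = 0.1487 − 0.13013 = 0.01857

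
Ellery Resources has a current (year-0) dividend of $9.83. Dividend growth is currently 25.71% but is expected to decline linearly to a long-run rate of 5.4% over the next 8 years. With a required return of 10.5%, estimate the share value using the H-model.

H-model: P₀ = D₀[(1+g_L) + H(g_S−g_L)]/(r−g_L), with H = 8/2 = 4.
P₀ = 9.83 × [(1+0.054) + 4×(0.2571−0.054)] / (0.105−0.054)
   = 9.83 × 1.8664 / 0.051 = 359.7395

$359.74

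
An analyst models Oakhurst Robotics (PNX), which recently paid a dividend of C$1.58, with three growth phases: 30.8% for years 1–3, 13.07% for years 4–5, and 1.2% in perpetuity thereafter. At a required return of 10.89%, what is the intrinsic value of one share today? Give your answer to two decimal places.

Three-stage DDM. Project D₁…D_5; terminal Gordon value at t=5 with g = 0.012; discount at r = 0.1089.
D_1 = 2.0666
D_2 = 2.7032
D_3 = 3.5357
D_4 = 3.9979
D_5 = 4.5204
TV_5 = 4.5746/(0.1089−0.012) = 47.2098
P₀ = Σ Dₜ/(1+r)ᵗ + TV_5/(1+r)^5 = 40.1509

C$40.15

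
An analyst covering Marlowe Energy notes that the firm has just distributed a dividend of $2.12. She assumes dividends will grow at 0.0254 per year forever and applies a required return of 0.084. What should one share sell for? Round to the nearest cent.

$37.10

Gordon growth model: P₀ = D₁/(r − g). D₁ = 2.12 × (1 + 0.0254) = 2.1738.
P₀ = 2.1738 / (0.084 − 0.0254) = 2.1738 / 0.0586 = 37.0964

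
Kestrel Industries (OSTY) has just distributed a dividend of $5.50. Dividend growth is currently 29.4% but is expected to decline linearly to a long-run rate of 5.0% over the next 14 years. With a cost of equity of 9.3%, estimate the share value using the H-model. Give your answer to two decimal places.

H-model: P₀ = D₀[(1+g_L) + H(g_S−g_L)]/(r−g_L), with H = 14/2 = 7.
P₀ = 5.50 × [(1+0.05) + 7×(0.294−0.05)] / (0.093−0.05)
   = 5.50 × 2.7580 / 0.043 = 352.7674

$352.77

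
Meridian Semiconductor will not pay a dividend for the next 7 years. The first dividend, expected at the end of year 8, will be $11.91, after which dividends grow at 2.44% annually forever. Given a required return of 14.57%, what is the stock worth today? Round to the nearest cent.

$37.89

Deferred-dividend DDM. At t=7 the remaining stream is a growing perpetuity with first payment D_8 = 11.91.
V_7 = D_8/(r−g) = 11.91/(0.1457−0.0244) = 98.1863
P₀ = V_7/(1+r)^7 = 98.1863/(1+0.1457)^7 = 37.8926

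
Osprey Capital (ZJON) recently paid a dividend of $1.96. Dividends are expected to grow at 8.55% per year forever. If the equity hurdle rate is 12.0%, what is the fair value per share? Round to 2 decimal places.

Gordon growth model: P₀ = D₁/(r − g). D₁ = 1.96 × (1 + 0.0855) = 2.1276.
P₀ = 2.1276 / (0.12 − 0.0855) = 2.1276 / 0.0345 = 61.6690

$61.67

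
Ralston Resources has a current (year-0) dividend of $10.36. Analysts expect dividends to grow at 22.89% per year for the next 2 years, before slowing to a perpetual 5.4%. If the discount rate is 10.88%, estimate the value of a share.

Two-stage DDM. Project D₁…D_2 at 0.2289, terminal growth 0.054, discount at r = 0.1088.
D_1 = 12.7314
D_2 = 15.6456
Terminal value at t=2: TV = D_3/(r−g) = 16.4905/(0.1088−0.054) = 300.9213
P₀ = 12.7314/(1+0.1088)^1 + 15.6456/(1+0.1088)^2 + 300.9213/(1+0.1088)^2 = 268.9714

$268.97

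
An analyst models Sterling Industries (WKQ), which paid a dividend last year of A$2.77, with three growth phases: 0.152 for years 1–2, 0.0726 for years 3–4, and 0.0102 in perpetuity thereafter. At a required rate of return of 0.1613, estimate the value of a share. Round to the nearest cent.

A$25.86

Three-stage DDM. Project D₁…D_4; terminal Gordon value at t=4 with g = 0.0102; discount at r = 0.1613.
D_1 = 3.1910
D_2 = 3.6761
D_3 = 3.9430
D_4 = 4.2292
TV_4 = 4.2724/(0.1613−0.0102) = 28.2750
P₀ = Σ Dₜ/(1+r)ᵗ + TV_4/(1+r)^4 = 25.8628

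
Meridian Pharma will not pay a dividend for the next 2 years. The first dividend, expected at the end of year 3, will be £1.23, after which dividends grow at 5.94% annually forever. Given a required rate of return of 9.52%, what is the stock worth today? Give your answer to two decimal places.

£28.64

Deferred-dividend DDM. At t=2 the remaining stream is a growing perpetuity with first payment D_3 = 1.23.
V_2 = D_3/(r−g) = 1.23/(0.0952−0.0594) = 34.3575
P₀ = V_2/(1+r)^2 = 34.3575/(1+0.0952)^2 = 28.6441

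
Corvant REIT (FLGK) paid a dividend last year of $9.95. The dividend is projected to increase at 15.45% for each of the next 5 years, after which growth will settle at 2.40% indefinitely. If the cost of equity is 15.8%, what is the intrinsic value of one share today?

$124.19

Two-stage DDM. Project D₁…D_5 at 0.1545, terminal growth 0.024, discount at r = 0.158.
D_1 = 11.4873
D_2 = 13.2621
D_3 = 15.3110
D_4 = 17.6766
D_5 = 20.4076
Terminal value at t=5: TV = D_6/(r−g) = 20.8974/(0.158−0.024) = 155.9509
P₀ = 11.4873/(1+0.158)^1 + 13.2621/(1+0.158)^2 + 15.3110/(1+0.158)^3 + 17.6766/(1+0.158)^4 + 20.4076/(1+0.158)^5 + 155.9509/(1+0.158)^5 = 124.1944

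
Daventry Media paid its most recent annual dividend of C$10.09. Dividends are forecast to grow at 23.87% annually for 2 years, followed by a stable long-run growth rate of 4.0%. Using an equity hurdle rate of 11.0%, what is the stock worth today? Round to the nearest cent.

Two-stage DDM. Project D₁…D_2 at 0.2387, terminal growth 0.04, discount at r = 0.11.
D_1 = 12.4985
D_2 = 15.4819
Terminal value at t=2: TV = D_3/(r−g) = 16.1011/(0.11−0.04) = 230.0164
P₀ = 12.4985/(1+0.11)^1 + 15.4819/(1+0.11)^2 + 230.0164/(1+0.11)^2 = 210.5118

C$210.51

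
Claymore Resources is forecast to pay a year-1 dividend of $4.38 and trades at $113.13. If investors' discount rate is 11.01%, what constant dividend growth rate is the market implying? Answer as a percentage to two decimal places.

From P₀ = D₁/(r − g), the implied growth is g = r − D₁/P₀.
g = 0.1101 − 4.38/113.13 = 0.1101 − 0.03872 = 0.07138

7.14%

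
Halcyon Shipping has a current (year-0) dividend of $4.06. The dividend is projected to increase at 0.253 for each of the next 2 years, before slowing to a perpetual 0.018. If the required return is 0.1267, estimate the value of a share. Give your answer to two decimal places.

Two-stage DDM. Project D₁…D_2 at 0.253, terminal growth 0.018, discount at r = 0.1267.
D_1 = 5.0872
D_2 = 6.3742
Terminal value at t=2: TV = D_3/(r−g) = 6.4890/(0.1267−0.018) = 59.6962
P₀ = 5.0872/(1+0.1267)^1 + 6.3742/(1+0.1267)^2 + 59.6962/(1+0.1267)^2 = 56.5615

$56.56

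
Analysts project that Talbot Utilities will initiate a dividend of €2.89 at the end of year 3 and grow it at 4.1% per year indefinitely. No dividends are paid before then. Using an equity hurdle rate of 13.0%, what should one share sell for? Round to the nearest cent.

€25.43

Deferred-dividend DDM. At t=2 the remaining stream is a growing perpetuity with first payment D_3 = 2.89.
V_2 = D_3/(r−g) = 2.89/(0.13−0.041) = 32.4719
P₀ = V_2/(1+r)^2 = 32.4719/(1+0.13)^2 = 25.4303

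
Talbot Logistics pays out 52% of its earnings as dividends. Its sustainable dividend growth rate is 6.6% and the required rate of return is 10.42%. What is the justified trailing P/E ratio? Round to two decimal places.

14.51

Justified trailing P/E = b(1+g)/(r−g) = 0.52×(1+0.066)/(0.1042−0.066) = 14.5110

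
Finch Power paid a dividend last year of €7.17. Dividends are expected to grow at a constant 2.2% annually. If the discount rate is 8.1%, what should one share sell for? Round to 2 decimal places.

€124.20

Gordon growth model: P₀ = D₁/(r − g). D₁ = 7.17 × (1 + 0.022) = 7.3277.
P₀ = 7.3277 / (0.081 − 0.022) = 7.3277 / 0.059 = 124.1990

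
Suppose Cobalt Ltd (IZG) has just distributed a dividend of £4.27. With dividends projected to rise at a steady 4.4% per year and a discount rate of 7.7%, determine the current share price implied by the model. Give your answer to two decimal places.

£135.09

Gordon growth model: P₀ = D₁/(r − g). D₁ = 4.27 × (1 + 0.044) = 4.4579.
P₀ = 4.4579 / (0.077 − 0.044) = 4.4579 / 0.033 = 135.0873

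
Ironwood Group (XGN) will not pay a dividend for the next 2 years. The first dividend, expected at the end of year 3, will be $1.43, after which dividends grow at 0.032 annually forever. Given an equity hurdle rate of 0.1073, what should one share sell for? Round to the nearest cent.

$15.49

Deferred-dividend DDM. At t=2 the remaining stream is a growing perpetuity with first payment D_3 = 1.43.
V_2 = D_3/(r−g) = 1.43/(0.1073−0.032) = 18.9907
P₀ = V_2/(1+r)^2 = 18.9907/(1+0.1073)^2 = 15.4885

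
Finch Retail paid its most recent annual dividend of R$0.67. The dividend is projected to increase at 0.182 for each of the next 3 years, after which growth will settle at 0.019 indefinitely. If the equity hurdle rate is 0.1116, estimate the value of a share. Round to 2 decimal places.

R$11.14

Two-stage DDM. Project D₁…D_3 at 0.182, terminal growth 0.019, discount at r = 0.1116.
D_1 = 0.7919
D_2 = 0.9361
D_3 = 1.1064
Terminal value at t=3: TV = D_4/(r−g) = 1.1275/(0.1116−0.019) = 12.1756
P₀ = 0.7919/(1+0.1116)^1 + 0.9361/(1+0.1116)^2 + 1.1064/(1+0.1116)^3 + 12.1756/(1+0.1116)^3 = 11.1398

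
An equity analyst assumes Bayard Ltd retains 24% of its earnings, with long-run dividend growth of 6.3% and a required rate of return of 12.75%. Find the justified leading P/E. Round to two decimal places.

11.78

Payout ratio b = 1 − 0.24 = 0.76.
Justified leading P/E = b/(r−g) = 0.76/(0.1275−0.063) = 11.7829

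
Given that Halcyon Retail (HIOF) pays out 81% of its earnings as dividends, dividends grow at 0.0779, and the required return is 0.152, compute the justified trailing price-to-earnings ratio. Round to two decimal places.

Justified trailing P/E = b(1+g)/(r−g) = 0.81×(1+0.0779)/(0.152−0.0779) = 11.7827

11.78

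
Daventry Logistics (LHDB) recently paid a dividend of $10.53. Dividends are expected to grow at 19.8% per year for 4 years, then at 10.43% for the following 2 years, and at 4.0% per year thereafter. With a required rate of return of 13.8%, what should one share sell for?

Three-stage DDM. Project D₁…D_6; terminal Gordon value at t=6 with g = 0.04; discount at r = 0.138.
D_1 = 12.6149
D_2 = 15.1127
D_3 = 18.1050
D_4 = 21.6898
D_5 = 23.9521
D_6 = 26.4503
TV_6 = 27.5083/(0.138−0.04) = 280.6965
P₀ = Σ Dₜ/(1+r)ᵗ + TV_6/(1+r)^6 = 201.9360

$201.94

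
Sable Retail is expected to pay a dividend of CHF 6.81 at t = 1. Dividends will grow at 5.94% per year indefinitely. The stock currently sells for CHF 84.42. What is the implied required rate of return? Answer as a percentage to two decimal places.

Rearranging the constant-growth DDM: r = D₁/P₀ + g.
r = 6.8100 / 84.42 + 0.0594 = 0.08067 + 0.0594 = 0.14007

14.01%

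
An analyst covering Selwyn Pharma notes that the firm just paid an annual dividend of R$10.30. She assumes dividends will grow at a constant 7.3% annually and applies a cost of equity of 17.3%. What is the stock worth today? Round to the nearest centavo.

R$110.52

Gordon growth model: P₀ = D₁/(r − g). D₁ = 10.30 × (1 + 0.073) = 11.0519.
P₀ = 11.0519 / (0.173 − 0.073) = 11.0519 / 0.1 = 110.5190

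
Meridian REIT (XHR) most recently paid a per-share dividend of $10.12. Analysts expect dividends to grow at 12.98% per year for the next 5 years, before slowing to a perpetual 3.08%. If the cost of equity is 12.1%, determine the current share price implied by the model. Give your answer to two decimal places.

Two-stage DDM. Project D₁…D_5 at 0.1298, terminal growth 0.0308, discount at r = 0.121.
D_1 = 11.4336
D_2 = 12.9177
D_3 = 14.5944
D_4 = 16.4887
D_5 = 18.6289
Terminal value at t=5: TV = D_6/(r−g) = 19.2027/(0.121−0.0308) = 212.8905
P₀ = 11.4336/(1+0.121)^1 + 12.9177/(1+0.121)^2 + 14.5944/(1+0.121)^3 + 16.4887/(1+0.121)^4 + 18.6289/(1+0.121)^5 + 212.8905/(1+0.121)^5 = 172.0661

$172.07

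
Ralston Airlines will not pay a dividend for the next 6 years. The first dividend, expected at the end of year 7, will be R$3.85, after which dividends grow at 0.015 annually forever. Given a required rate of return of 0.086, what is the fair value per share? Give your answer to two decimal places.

Deferred-dividend DDM. At t=6 the remaining stream is a growing perpetuity with first payment D_7 = 3.85.
V_6 = D_7/(r−g) = 3.85/(0.086−0.015) = 54.2254
P₀ = V_6/(1+r)^6 = 54.2254/(1+0.086)^6 = 33.0540

R$33.05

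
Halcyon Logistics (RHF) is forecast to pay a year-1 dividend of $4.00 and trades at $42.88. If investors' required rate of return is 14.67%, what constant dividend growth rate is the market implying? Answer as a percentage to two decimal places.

From P₀ = D₁/(r − g), the implied growth is g = r − D₁/P₀.
g = 0.1467 − 4.00/42.88 = 0.1467 − 0.09328 = 0.05342

5.34%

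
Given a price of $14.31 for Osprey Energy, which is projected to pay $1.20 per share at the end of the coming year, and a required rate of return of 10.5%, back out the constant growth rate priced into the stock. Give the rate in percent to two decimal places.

From P₀ = D₁/(r − g), the implied growth is g = r − D₁/P₀.
g = 0.105 − 1.20/14.31 = 0.105 − 0.08386 = 0.02114

2.11%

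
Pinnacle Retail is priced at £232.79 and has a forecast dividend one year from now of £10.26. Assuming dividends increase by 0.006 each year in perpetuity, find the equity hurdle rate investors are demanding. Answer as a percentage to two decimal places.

5.01%

Rearranging the constant-growth DDM: r = D₁/P₀ + g.
r = 10.2600 / 232.79 + 0.006 = 0.04407 + 0.006 = 0.05007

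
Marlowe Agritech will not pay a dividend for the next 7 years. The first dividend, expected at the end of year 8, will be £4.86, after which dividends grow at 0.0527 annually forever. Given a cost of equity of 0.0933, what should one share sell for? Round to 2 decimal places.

Deferred-dividend DDM. At t=7 the remaining stream is a growing perpetuity with first payment D_8 = 4.86.
V_7 = D_8/(r−g) = 4.86/(0.0933−0.0527) = 119.7044
P₀ = V_7/(1+r)^7 = 119.7044/(1+0.0933)^7 = 64.1113

£64.11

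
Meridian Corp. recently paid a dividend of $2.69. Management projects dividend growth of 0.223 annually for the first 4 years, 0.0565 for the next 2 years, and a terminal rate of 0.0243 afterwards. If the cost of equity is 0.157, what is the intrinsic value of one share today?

$39.87

Three-stage DDM. Project D₁…D_6; terminal Gordon value at t=6 with g = 0.0243; discount at r = 0.157.
D_1 = 3.2899
D_2 = 4.0235
D_3 = 4.9208
D_4 = 6.0181
D_5 = 6.3581
D_6 = 6.7173
TV_6 = 6.8806/(0.157−0.0243) = 51.8505
P₀ = Σ Dₜ/(1+r)ᵗ + TV_6/(1+r)^6 = 39.8663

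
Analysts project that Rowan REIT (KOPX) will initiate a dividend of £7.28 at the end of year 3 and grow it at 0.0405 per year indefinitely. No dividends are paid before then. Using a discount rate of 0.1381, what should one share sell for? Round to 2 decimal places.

Deferred-dividend DDM. At t=2 the remaining stream is a growing perpetuity with first payment D_3 = 7.28.
V_2 = D_3/(r−g) = 7.28/(0.1381−0.0405) = 74.5902
P₀ = V_2/(1+r)^2 = 74.5902/(1+0.1381)^2 = 57.5865

£57.59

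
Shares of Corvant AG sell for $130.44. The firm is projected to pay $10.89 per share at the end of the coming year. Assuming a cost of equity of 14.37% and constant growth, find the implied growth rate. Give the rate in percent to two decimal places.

From P₀ = D₁/(r − g), the implied growth is g = r − D₁/P₀.
g = 0.1437 − 10.89/130.44 = 0.1437 − 0.08349 = 0.06021

6.02%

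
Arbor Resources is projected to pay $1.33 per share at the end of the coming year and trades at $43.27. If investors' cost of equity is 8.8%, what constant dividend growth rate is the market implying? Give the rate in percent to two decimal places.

5.73%

From P₀ = D₁/(r − g), the implied growth is g = r − D₁/P₀.
g = 0.088 − 1.33/43.27 = 0.088 − 0.03074 = 0.05726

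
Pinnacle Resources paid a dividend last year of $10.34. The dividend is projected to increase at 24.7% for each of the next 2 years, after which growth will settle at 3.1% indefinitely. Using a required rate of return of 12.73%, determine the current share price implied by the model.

$159.55

Two-stage DDM. Project D₁…D_2 at 0.247, terminal growth 0.031, discount at r = 0.1273.
D_1 = 12.8940
D_2 = 16.0788
Terminal value at t=2: TV = D_3/(r−g) = 16.5772/(0.1273−0.031) = 172.1416
P₀ = 12.8940/(1+0.1273)^1 + 16.0788/(1+0.1273)^2 + 172.1416/(1+0.1273)^2 = 159.5490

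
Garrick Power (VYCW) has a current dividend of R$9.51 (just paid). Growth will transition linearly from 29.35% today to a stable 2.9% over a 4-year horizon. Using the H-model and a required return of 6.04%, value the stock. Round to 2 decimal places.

R$471.87

H-model: P₀ = D₀[(1+g_L) + H(g_S−g_L)]/(r−g_L), with H = 4/2 = 2.
P₀ = 9.51 × [(1+0.029) + 2×(0.2935−0.029)] / (0.0604−0.029)
   = 9.51 × 1.5580 / 0.0314 = 471.8656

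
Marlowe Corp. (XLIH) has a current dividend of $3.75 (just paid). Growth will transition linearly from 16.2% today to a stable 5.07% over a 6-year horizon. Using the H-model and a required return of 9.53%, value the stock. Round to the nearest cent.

$116.42

H-model: P₀ = D₀[(1+g_L) + H(g_S−g_L)]/(r−g_L), with H = 6/2 = 3.
P₀ = 3.75 × [(1+0.0507) + 3×(0.162−0.0507)] / (0.0953−0.0507)
   = 3.75 × 1.3846 / 0.0446 = 116.4182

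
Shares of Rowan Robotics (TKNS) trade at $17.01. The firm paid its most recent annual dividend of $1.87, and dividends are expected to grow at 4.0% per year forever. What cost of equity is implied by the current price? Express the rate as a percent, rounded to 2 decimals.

15.43%

Rearranging the constant-growth DDM: r = D₁/P₀ + g.
D₁ = 1.87 × (1 + 0.04) = 1.9448.
r = 1.9448 / 17.01 + 0.04 = 0.11433 + 0.04 = 0.15433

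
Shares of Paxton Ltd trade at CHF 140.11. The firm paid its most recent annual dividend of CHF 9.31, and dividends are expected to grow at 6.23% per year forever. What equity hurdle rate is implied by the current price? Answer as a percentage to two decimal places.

13.29%

Rearranging the constant-growth DDM: r = D₁/P₀ + g.
D₁ = 9.31 × (1 + 0.0623) = 9.8900.
r = 9.8900 / 140.11 + 0.0623 = 0.07059 + 0.0623 = 0.13289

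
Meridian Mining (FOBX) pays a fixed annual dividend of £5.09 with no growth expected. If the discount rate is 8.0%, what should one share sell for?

£63.62

Zero-growth DDM (perpetuity): P₀ = D/r = 5.09 / 0.08 = 63.6250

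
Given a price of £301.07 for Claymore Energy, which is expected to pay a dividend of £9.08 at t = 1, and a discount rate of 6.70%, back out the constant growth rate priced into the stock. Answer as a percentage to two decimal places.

From P₀ = D₁/(r − g), the implied growth is g = r − D₁/P₀.
g = 0.067 − 9.08/301.07 = 0.067 − 0.03016 = 0.03684

3.68%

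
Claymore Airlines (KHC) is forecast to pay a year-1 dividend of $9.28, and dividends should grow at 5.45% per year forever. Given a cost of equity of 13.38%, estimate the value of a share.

Gordon growth model: P₀ = D₁/(r − g), with D₁ = 9.28 given directly.
P₀ = 9.2800 / (0.1338 − 0.0545) = 9.2800 / 0.0793 = 117.0240

$117.02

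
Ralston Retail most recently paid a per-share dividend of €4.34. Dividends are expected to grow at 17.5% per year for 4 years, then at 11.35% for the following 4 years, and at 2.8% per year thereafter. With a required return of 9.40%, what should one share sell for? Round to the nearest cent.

€141.51

Three-stage DDM. Project D₁…D_8; terminal Gordon value at t=8 with g = 0.028; discount at r = 0.094.
D_1 = 5.0995
D_2 = 5.9919
D_3 = 7.0405
D_4 = 8.2726
D_5 = 9.2115
D_6 = 10.2570
D_7 = 11.4212
D_8 = 12.7175
TV_8 = 13.0736/(0.094−0.028) = 198.0848
P₀ = Σ Dₜ/(1+r)ᵗ + TV_8/(1+r)^8 = 141.5104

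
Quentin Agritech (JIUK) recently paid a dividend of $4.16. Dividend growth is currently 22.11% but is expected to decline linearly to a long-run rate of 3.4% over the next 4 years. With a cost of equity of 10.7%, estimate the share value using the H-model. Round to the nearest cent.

$80.25

H-model: P₀ = D₀[(1+g_L) + H(g_S−g_L)]/(r−g_L), with H = 4/2 = 2.
P₀ = 4.16 × [(1+0.034) + 2×(0.2211−0.034)] / (0.107−0.034)
   = 4.16 × 1.4082 / 0.073 = 80.2481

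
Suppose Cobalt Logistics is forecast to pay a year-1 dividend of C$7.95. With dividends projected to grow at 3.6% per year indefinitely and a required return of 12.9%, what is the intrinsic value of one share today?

C$85.48

Gordon growth model: P₀ = D₁/(r − g), with D₁ = 7.95 given directly.
P₀ = 7.9500 / (0.129 − 0.036) = 7.9500 / 0.093 = 85.4839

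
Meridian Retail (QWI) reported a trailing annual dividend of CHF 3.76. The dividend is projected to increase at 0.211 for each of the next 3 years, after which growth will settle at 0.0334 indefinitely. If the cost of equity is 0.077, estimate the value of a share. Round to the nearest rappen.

CHF 141.02

Two-stage DDM. Project D₁…D_3 at 0.211, terminal growth 0.0334, discount at r = 0.077.
D_1 = 4.5534
D_2 = 5.5141
D_3 = 6.6776
Terminal value at t=3: TV = D_4/(r−g) = 6.9006/(0.077−0.0334) = 158.2713
P₀ = 4.5534/(1+0.077)^1 + 5.5141/(1+0.077)^2 + 6.6776/(1+0.077)^3 + 158.2713/(1+0.077)^3 = 141.0207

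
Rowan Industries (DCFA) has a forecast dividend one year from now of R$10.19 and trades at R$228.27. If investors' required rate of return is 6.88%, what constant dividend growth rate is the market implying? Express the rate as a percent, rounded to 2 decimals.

From P₀ = D₁/(r − g), the implied growth is g = r − D₁/P₀.
g = 0.0688 − 10.19/228.27 = 0.0688 − 0.04464 = 0.02416

2.42%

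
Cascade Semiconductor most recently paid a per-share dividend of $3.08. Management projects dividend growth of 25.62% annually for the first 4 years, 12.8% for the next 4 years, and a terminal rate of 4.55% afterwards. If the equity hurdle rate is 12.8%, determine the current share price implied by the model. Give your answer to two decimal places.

$95.23

Three-stage DDM. Project D₁…D_8; terminal Gordon value at t=8 with g = 0.0455; discount at r = 0.128.
D_1 = 3.8691
D_2 = 4.8604
D_3 = 6.1056
D_4 = 7.6698
D_5 = 8.6516
D_6 = 9.7590
D_7 = 11.0081
D_8 = 12.4172
TV_8 = 12.9821/(0.128−0.0455) = 157.3593
P₀ = Σ Dₜ/(1+r)ᵗ + TV_8/(1+r)^8 = 95.2285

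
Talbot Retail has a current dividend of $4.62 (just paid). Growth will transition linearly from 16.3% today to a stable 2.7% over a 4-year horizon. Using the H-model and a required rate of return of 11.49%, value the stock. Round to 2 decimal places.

H-model: P₀ = D₀[(1+g_L) + H(g_S−g_L)]/(r−g_L), with H = 4/2 = 2.
P₀ = 4.62 × [(1+0.027) + 2×(0.163−0.027)] / (0.1149−0.027)
   = 4.62 × 1.2990 / 0.0879 = 68.2751

$68.28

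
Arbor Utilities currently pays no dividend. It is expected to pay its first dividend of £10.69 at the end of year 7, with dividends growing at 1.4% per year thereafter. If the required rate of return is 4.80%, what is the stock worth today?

Deferred-dividend DDM. At t=6 the remaining stream is a growing perpetuity with first payment D_7 = 10.69.
V_6 = D_7/(r−g) = 10.69/(0.048−0.014) = 314.4118
P₀ = V_6/(1+r)^6 = 314.4118/(1+0.048)^6 = 237.3182

£237.32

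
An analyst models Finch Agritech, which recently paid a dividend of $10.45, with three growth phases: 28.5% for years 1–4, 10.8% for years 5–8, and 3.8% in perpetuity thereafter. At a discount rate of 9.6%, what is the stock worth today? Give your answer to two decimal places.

Three-stage DDM. Project D₁…D_8; terminal Gordon value at t=8 with g = 0.038; discount at r = 0.096.
D_1 = 13.4282
D_2 = 17.2553
D_3 = 22.1731
D_4 = 28.4924
D_5 = 31.5696
D_6 = 34.9791
D_7 = 38.7568
D_8 = 42.9426
TV_8 = 44.5744/(0.096−0.038) = 768.5236
P₀ = Σ Dₜ/(1+r)ᵗ + TV_8/(1+r)^8 = 513.5008

$513.50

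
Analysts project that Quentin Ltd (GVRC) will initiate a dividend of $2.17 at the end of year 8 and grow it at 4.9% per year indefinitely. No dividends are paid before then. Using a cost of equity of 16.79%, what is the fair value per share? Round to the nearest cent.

Deferred-dividend DDM. At t=7 the remaining stream is a growing perpetuity with first payment D_8 = 2.17.
V_7 = D_8/(r−g) = 2.17/(0.1679−0.049) = 18.2506
P₀ = V_7/(1+r)^7 = 18.2506/(1+0.1679)^7 = 6.1580

$6.16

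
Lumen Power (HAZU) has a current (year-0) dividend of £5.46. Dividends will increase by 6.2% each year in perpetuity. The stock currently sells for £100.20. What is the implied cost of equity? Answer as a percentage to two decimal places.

Rearranging the constant-growth DDM: r = D₁/P₀ + g.
D₁ = 5.46 × (1 + 0.062) = 5.7985.
r = 5.7985 / 100.20 + 0.062 = 0.05787 + 0.062 = 0.11987

11.99%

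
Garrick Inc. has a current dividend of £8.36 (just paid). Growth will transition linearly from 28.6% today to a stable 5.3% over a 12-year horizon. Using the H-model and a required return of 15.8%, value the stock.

£195.15

H-model: P₀ = D₀[(1+g_L) + H(g_S−g_L)]/(r−g_L), with H = 12/2 = 6.
P₀ = 8.36 × [(1+0.053) + 6×(0.286−0.053)] / (0.158−0.053)
   = 8.36 × 2.4510 / 0.105 = 195.1463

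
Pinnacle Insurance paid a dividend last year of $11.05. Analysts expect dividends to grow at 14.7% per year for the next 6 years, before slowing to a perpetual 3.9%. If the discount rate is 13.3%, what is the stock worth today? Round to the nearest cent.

$200.70

Two-stage DDM. Project D₁…D_6 at 0.147, terminal growth 0.039, discount at r = 0.133.
D_1 = 12.6744
D_2 = 14.5375
D_3 = 16.6745
D_4 = 19.1256
D_5 = 21.9371
D_6 = 25.1619
Terminal value at t=6: TV = D_7/(r−g) = 26.1432/(0.133−0.039) = 278.1189
P₀ = 12.6744/(1+0.133)^1 + 14.5375/(1+0.133)^2 + 16.6745/(1+0.133)^3 + 19.1256/(1+0.133)^4 + 21.9371/(1+0.133)^5 + 25.1619/(1+0.133)^6 + 278.1189/(1+0.133)^6 = 200.7045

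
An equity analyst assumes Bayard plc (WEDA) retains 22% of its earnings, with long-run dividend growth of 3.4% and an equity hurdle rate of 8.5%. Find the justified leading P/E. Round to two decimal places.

15.29

Payout ratio b = 1 − 0.22 = 0.78.
Justified leading P/E = b/(r−g) = 0.78/(0.085−0.034) = 15.2941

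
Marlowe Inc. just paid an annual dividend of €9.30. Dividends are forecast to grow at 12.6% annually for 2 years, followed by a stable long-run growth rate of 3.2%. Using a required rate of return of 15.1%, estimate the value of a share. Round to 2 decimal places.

€95.18

Two-stage DDM. Project D₁…D_2 at 0.126, terminal growth 0.032, discount at r = 0.151.
D_1 = 10.4718
D_2 = 11.7912
Terminal value at t=2: TV = D_3/(r−g) = 12.1686/(0.151−0.032) = 102.2569
P₀ = 10.4718/(1+0.151)^1 + 11.7912/(1+0.151)^2 + 102.2569/(1+0.151)^2 = 95.1850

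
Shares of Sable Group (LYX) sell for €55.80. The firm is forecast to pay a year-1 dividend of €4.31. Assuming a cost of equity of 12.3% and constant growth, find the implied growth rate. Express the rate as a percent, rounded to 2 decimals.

4.58%

From P₀ = D₁/(r − g), the implied growth is g = r − D₁/P₀.
g = 0.123 − 4.31/55.80 = 0.123 − 0.07724 = 0.04576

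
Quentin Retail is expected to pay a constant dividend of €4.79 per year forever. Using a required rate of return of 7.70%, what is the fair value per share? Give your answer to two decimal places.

€62.21

Zero-growth DDM (perpetuity): P₀ = D/r = 4.79 / 0.077 = 62.2078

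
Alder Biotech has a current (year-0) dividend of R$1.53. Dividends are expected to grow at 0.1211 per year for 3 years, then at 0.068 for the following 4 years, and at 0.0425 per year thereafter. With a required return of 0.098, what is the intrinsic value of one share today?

R$38.25

Three-stage DDM. Project D₁…D_7; terminal Gordon value at t=7 with g = 0.0425; discount at r = 0.098.
D_1 = 1.7153
D_2 = 1.9230
D_3 = 2.1559
D_4 = 2.3025
D_5 = 2.4590
D_6 = 2.6263
D_7 = 2.8048
TV_7 = 2.9241/(0.098−0.0425) = 52.6857
P₀ = Σ Dₜ/(1+r)ᵗ + TV_7/(1+r)^7 = 38.2500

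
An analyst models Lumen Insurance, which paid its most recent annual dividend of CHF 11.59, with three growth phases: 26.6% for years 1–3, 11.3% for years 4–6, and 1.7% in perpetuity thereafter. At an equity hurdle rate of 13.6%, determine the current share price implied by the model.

Three-stage DDM. Project D₁…D_6; terminal Gordon value at t=6 with g = 0.017; discount at r = 0.136.
D_1 = 14.6729
D_2 = 18.5759
D_3 = 23.5171
D_4 = 26.1746
D_5 = 29.1323
D_6 = 32.4243
TV_6 = 32.9755/(0.136−0.017) = 277.1048
P₀ = Σ Dₜ/(1+r)ᵗ + TV_6/(1+r)^6 = 218.4908

CHF 218.49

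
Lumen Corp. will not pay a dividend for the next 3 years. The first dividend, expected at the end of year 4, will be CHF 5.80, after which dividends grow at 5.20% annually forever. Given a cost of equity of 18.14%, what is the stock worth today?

Deferred-dividend DDM. At t=3 the remaining stream is a growing perpetuity with first payment D_4 = 5.80.
V_3 = D_4/(r−g) = 5.80/(0.1814−0.052) = 44.8223
P₀ = V_3/(1+r)^3 = 44.8223/(1+0.1814)^3 = 27.1833

CHF 27.18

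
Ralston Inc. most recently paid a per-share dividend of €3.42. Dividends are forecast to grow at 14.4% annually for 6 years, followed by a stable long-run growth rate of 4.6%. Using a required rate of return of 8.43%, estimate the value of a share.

€153.69

Two-stage DDM. Project D₁…D_6 at 0.144, terminal growth 0.046, discount at r = 0.0843.
D_1 = 3.9125
D_2 = 4.4759
D_3 = 5.1204
D_4 = 5.8577
D_5 = 6.7013
D_6 = 7.6662
Terminal value at t=6: TV = D_7/(r−g) = 8.0189/(0.0843−0.046) = 209.3703
P₀ = 3.9125/(1+0.0843)^1 + 4.4759/(1+0.0843)^2 + 5.1204/(1+0.0843)^3 + 5.8577/(1+0.0843)^4 + 6.7013/(1+0.0843)^5 + 7.6662/(1+0.0843)^6 + 209.3703/(1+0.0843)^6 = 153.6882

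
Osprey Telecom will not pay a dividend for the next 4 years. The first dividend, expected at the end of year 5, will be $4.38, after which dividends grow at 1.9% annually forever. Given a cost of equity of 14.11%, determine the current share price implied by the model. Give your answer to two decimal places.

Deferred-dividend DDM. At t=4 the remaining stream is a growing perpetuity with first payment D_5 = 4.38.
V_4 = D_5/(r−g) = 4.38/(0.1411−0.019) = 35.8722
P₀ = V_4/(1+r)^4 = 35.8722/(1+0.1411)^4 = 21.1575

$21.16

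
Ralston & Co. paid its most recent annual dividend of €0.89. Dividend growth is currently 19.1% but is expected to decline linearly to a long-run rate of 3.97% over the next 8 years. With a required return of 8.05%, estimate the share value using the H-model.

€35.88

H-model: P₀ = D₀[(1+g_L) + H(g_S−g_L)]/(r−g_L), with H = 8/2 = 4.
P₀ = 0.89 × [(1+0.0397) + 4×(0.191−0.0397)] / (0.0805−0.0397)
   = 0.89 × 1.6449 / 0.0408 = 35.8814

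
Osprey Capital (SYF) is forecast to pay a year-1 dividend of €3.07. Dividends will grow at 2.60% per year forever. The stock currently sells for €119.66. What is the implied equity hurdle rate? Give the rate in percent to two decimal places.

5.17%

Rearranging the constant-growth DDM: r = D₁/P₀ + g.
r = 3.0700 / 119.66 + 0.026 = 0.02566 + 0.026 = 0.05166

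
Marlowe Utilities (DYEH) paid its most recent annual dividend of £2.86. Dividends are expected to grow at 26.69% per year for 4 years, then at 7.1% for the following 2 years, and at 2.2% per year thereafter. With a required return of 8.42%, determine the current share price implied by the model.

£113.10

Three-stage DDM. Project D₁…D_6; terminal Gordon value at t=6 with g = 0.022; discount at r = 0.0842.
D_1 = 3.6233
D_2 = 4.5904
D_3 = 5.8156
D_4 = 7.3678
D_5 = 7.8909
D_6 = 8.4511
TV_6 = 8.6370/(0.0842−0.022) = 138.8593
P₀ = Σ Dₜ/(1+r)ᵗ + TV_6/(1+r)^6 = 113.1031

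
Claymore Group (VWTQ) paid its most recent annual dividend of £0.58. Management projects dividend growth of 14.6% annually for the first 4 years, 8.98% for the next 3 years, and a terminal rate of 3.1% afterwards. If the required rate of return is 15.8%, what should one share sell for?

£7.50

Three-stage DDM. Project D₁…D_7; terminal Gordon value at t=7 with g = 0.031; discount at r = 0.158.
D_1 = 0.6647
D_2 = 0.7617
D_3 = 0.8729
D_4 = 1.0004
D_5 = 1.0902
D_6 = 1.1881
D_7 = 1.2948
TV_7 = 1.3350/(0.158−0.031) = 10.5114
P₀ = Σ Dₜ/(1+r)ᵗ + TV_7/(1+r)^7 = 7.5050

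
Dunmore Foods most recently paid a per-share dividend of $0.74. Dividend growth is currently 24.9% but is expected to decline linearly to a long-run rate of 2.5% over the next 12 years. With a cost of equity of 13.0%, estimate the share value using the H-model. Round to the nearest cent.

$16.70

H-model: P₀ = D₀[(1+g_L) + H(g_S−g_L)]/(r−g_L), with H = 12/2 = 6.
P₀ = 0.74 × [(1+0.025) + 6×(0.249−0.025)] / (0.13−0.025)
   = 0.74 × 2.3690 / 0.105 = 16.6958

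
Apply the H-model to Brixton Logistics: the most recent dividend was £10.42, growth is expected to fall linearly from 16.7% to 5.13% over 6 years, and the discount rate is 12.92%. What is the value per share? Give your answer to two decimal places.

H-model: P₀ = D₀[(1+g_L) + H(g_S−g_L)]/(r−g_L), with H = 6/2 = 3.
P₀ = 10.42 × [(1+0.0513) + 3×(0.167−0.0513)] / (0.1292−0.0513)
   = 10.42 × 1.3984 / 0.0779 = 187.0517

£187.05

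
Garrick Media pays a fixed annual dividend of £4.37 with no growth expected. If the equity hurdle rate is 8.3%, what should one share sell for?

Zero-growth DDM (perpetuity): P₀ = D/r = 4.37 / 0.083 = 52.6506

£52.65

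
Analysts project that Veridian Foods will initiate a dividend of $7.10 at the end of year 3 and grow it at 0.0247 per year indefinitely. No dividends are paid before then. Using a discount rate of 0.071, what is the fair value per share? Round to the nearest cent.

$133.69

Deferred-dividend DDM. At t=2 the remaining stream is a growing perpetuity with first payment D_3 = 7.10.
V_2 = D_3/(r−g) = 7.10/(0.071−0.0247) = 153.3477
P₀ = V_2/(1+r)^2 = 153.3477/(1+0.071)^2 = 133.6898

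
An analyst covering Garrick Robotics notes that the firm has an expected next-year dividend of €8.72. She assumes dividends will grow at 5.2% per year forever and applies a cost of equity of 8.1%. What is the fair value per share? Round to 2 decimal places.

Gordon growth model: P₀ = D₁/(r − g), with D₁ = 8.72 given directly.
P₀ = 8.7200 / (0.081 − 0.052) = 8.7200 / 0.029 = 300.6897

€300.69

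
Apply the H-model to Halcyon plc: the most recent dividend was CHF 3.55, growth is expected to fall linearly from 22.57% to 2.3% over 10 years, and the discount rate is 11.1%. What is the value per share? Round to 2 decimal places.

CHF 82.15

H-model: P₀ = D₀[(1+g_L) + H(g_S−g_L)]/(r−g_L), with H = 10/2 = 5.
P₀ = 3.55 × [(1+0.023) + 5×(0.2257−0.023)] / (0.111−0.023)
   = 3.55 × 2.0365 / 0.088 = 82.1543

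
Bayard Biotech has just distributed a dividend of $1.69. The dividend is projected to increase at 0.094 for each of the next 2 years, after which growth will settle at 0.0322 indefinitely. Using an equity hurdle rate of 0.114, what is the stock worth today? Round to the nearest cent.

Two-stage DDM. Project D₁…D_2 at 0.094, terminal growth 0.0322, discount at r = 0.114.
D_1 = 1.8489
D_2 = 2.0227
Terminal value at t=2: TV = D_3/(r−g) = 2.0878/(0.114−0.0322) = 25.5230
P₀ = 1.8489/(1+0.114)^1 + 2.0227/(1+0.114)^2 + 25.5230/(1+0.114)^2 = 23.8561

$23.86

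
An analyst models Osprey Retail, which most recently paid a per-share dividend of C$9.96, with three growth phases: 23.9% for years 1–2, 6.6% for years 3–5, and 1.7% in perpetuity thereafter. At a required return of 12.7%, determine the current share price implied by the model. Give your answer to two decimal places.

Three-stage DDM. Project D₁…D_5; terminal Gordon value at t=5 with g = 0.017; discount at r = 0.127.
D_1 = 12.3404
D_2 = 15.2898
D_3 = 16.2989
D_4 = 17.3747
D_5 = 18.5214
TV_5 = 18.8363/(0.127−0.017) = 171.2387
P₀ = Σ Dₜ/(1+r)ᵗ + TV_5/(1+r)^5 = 149.5166

C$149.52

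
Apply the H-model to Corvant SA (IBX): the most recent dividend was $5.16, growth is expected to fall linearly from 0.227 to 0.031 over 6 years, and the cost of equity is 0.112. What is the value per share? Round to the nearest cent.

$103.14

H-model: P₀ = D₀[(1+g_L) + H(g_S−g_L)]/(r−g_L), with H = 6/2 = 3.
P₀ = 5.16 × [(1+0.031) + 3×(0.227−0.031)] / (0.112−0.031)
   = 5.16 × 1.6190 / 0.081 = 103.1363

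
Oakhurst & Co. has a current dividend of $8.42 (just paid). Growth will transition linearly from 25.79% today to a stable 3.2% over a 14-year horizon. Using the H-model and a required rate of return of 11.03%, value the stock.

$281.02

H-model: P₀ = D₀[(1+g_L) + H(g_S−g_L)]/(r−g_L), with H = 14/2 = 7.
P₀ = 8.42 × [(1+0.032) + 7×(0.2579−0.032)] / (0.1103−0.032)
   = 8.42 × 2.6133 / 0.0783 = 281.0215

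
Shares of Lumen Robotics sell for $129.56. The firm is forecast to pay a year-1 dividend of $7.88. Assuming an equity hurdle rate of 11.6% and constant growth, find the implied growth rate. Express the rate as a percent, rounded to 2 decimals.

From P₀ = D₁/(r − g), the implied growth is g = r − D₁/P₀.
g = 0.116 − 7.88/129.56 = 0.116 − 0.06082 = 0.05518

5.52%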